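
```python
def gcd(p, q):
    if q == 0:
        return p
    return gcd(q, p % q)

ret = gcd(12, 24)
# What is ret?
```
Call trace:
gcd(p=12, q=24)
  gcd(p=24, q=12)
    gcd(p=12, q=0)
    -> return 12
  -> return 12
-> return 12

Final answer: 12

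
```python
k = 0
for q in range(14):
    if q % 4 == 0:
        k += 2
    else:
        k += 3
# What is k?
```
Trace:
  k=0
  k=2, q=0
  k=5, q=1
  k=8, q=2
  k=11, q=3
  k=13, q=4
  k=16, q=5
  k=19, q=6
  k=22, q=7
  k=24, q=8
  k=27, q=9
  k=30, q=10
  k=33, q=11
  k=35, q=12
  k=38, q=13

Final answer: 38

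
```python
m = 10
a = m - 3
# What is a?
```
Trace:
  m=10
  m=10, a=7

Final answer: 7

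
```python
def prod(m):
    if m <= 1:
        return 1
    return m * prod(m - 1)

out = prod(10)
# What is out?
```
Call trace:
prod(m=10)
  prod(m=9)
    prod(m=8)
      prod(m=7)
        prod(m=6)
          prod(m=5)
            prod(m=4)
              prod(m=3)
                prod(m=2)
                  prod(m=1)
                  -> return 1
                -> return 2
              -> return 6
            -> return 24
          -> return 120
        -> return 720
      -> return 5040
    -> return 40320
  -> return 362880
-> return 3628800

Final answer: 3628800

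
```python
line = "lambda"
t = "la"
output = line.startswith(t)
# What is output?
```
Trace:
  line='lambda'
  line='lambda', t='la'
  line='lambda', t='la', output=True

Final answer: True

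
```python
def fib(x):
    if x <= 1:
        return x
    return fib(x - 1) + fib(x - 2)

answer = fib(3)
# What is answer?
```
Call trace:
fib(x=3)
  fib(x=2)
    fib(x=1)
    -> return 1
    fib(x=0)
    -> return 0
  -> return 1
  fib(x=1)
  -> return 1
-> return 2

Final answer: 2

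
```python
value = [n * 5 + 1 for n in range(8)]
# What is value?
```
Trace:
  n=0
  n=1
  n=2
  n=3
  n=4
  n=5
  n=6
  n=7
  value=[1, 6, 11, 16, 21, 26, 31, 36]

Final answer: [1, 6, 11, 16, 21, 26, 31, 36]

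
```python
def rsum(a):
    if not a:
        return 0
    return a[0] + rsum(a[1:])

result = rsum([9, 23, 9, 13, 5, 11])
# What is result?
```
Call trace:
rsum(a=[9, 23, 9, 13, 5, 11])
  rsum(a=[23, 9, 13, 5, 11])
    rsum(a=[9, 13, 5, 11])
      rsum(a=[13, 5, 11])
        rsum(a=[5, 11])
          rsum(a=[11])
            rsum(a=[])
            -> return 0
          -> return 11
        -> return 16
      -> return 29
    -> return 38
  -> return 61
-> return 70

Final answer: 70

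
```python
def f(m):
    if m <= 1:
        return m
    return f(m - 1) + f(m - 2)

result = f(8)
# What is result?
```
Call trace (a repeated sub-call is expanded the first time; later identical calls just restate its return value):
f(m=8)
  f(m=7)
    f(m=6)
      f(m=5)
        f(m=4)
          f(m=3)
            f(m=2)
              f(m=1)
              -> return 1
              f(m=0)
              -> return 0
            -> return 1
            f(m=1)
            -> return 1
          -> return 2
          f(m=2) -> return 1  (same call as traced above)
        -> return 3
        f(m=3) -> return 2  (same call as traced above)
      -> return 5
      f(m=4) -> return 3  (same call as traced above)
    -> return 8
    f(m=5) -> return 5  (same call as traced above)
  -> return 13
  f(m=6) -> return 8  (same call as traced above)
-> return 21

Final answer: 21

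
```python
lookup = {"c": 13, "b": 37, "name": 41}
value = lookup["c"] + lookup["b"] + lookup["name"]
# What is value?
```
Trace:
  lookup={'c': 13, 'b': 37, 'name': 41}
  lookup={'c': 13, 'b': 37, 'name': 41}, value=91

Final answer: 91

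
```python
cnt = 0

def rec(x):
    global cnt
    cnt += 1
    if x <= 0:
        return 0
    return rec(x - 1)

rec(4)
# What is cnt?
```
Call trace:
rec(x=4)
  rec(x=3)
    rec(x=2)
      rec(x=1)
        rec(x=0)
        -> return 0
      -> return 0
    -> return 0
  -> return 0
-> return 0

cnt is incremented once per call. rec is entered once for each x = 4, 3, 2, 1, 0 (the x <= 0 call returns without recursing), i.e. 4 + 1 calls.
cnt = 5

Final answer: 5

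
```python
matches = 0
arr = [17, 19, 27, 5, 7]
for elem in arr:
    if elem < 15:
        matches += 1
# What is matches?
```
Trace:
  matches=0
  matches=0, elem=17
  matches=0, elem=19
  matches=0, elem=27
  matches=1, elem=5
  matches=2, elem=7

Final answer: 2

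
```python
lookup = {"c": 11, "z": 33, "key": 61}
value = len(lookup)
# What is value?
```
Trace:
  lookup={'c': 11, 'z': 33, 'key': 61}
  lookup={'c': 11, 'z': 33, 'key': 61}, value=3

Final answer: 3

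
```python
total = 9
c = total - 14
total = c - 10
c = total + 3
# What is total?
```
Trace:
  total=9
  total=9, c=-5
  total=-15, c=-5
  total=-15, c=-12

Final answer: -15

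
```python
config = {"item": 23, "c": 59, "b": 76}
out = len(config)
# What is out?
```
Trace:
  config={'item': 23, 'c': 59, 'b': 76}
  config={'item': 23, 'c': 59, 'b': 76}, out=3

Final answer: 3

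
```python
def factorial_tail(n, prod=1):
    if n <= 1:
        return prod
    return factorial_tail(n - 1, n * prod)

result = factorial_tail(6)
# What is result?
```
Call trace:
factorial_tail(n=6, prod=1)
  factorial_tail(n=5, prod=6)
    factorial_tail(n=4, prod=30)
      factorial_tail(n=3, prod=120)
        factorial_tail(n=2, prod=360)
          factorial_tail(n=1, prod=720)
          -> return 720
        -> return 720
      -> return 720
    -> return 720
  -> return 720
-> return 720

Final answer: 720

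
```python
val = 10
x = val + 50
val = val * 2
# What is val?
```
Trace:
  val=10
  val=10, x=60
  val=20, x=60

Final answer: 20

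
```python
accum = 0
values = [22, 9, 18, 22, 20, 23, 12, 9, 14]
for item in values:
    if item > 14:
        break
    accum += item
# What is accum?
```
Trace:
  accum=0
  accum=0, item=22

Final answer: 0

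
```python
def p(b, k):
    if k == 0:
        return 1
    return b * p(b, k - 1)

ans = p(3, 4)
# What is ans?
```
Call trace:
p(b=3, k=4)
  p(b=3, k=3)
    p(b=3, k=2)
      p(b=3, k=1)
        p(b=3, k=0)
        -> return 1
      -> return 3
    -> return 9
  -> return 27
-> return 81

Final answer: 81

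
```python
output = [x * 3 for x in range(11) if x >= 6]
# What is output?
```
Trace:
  x=0
  x=1
  x=2
  x=3
  x=4
  x=5
  x=6
  x=7
  x=8
  x=9
  x=10
  output=[18, 21, 24, 27, 30]

Final answer: [18, 21, 24, 27, 30]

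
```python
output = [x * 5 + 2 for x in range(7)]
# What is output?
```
Trace:
  x=0
  x=1
  x=2
  x=3
  x=4
  x=5
  x=6
  output=[2, 7, 12, 17, 22, 27, 32]

Final answer: [2, 7, 12, 17, 22, 27, 32]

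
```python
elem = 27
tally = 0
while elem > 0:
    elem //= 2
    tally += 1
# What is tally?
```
Trace:
  elem=27
  elem=27, tally=0
  elem=13, tally=1
  elem=6, tally=2
  elem=3, tally=3
  elem=1, tally=4
  elem=0, tally=5

Final answer: 5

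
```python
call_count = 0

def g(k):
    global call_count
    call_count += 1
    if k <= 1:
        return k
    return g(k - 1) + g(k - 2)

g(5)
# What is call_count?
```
Call trace (a repeated sub-call is expanded the first time; later identical calls just restate its return value):
g(k=5)
  g(k=4)
    g(k=3)
      g(k=2)
        g(k=1)
        -> return 1
        g(k=0)
        -> return 0
      -> return 1
      g(k=1)
      -> return 1
    -> return 2
    g(k=2) -> return 1  (same call as traced above)
  -> return 3
  g(k=3) -> return 2  (same call as traced above)
-> return 5

call_count is incremented once per call, so count the calls in each subtree. Let C(k) = number of calls made by g(k).
C(0) = C(1) = 1 (base case, no recursion); C(k) = 1 + C(k - 1) + C(k - 2) otherwise.
C(2) = 1 + C(1) + C(0) = 1 + 1 + 1 = 3
C(3) = 1 + C(2) + C(1) = 1 + 3 + 1 = 5
C(4) = 1 + C(3) + C(2) = 1 + 5 + 3 = 9
C(5) = 1 + C(4) + C(3) = 1 + 9 + 5 = 15
call_count = C(5) = 15

Final answer: 15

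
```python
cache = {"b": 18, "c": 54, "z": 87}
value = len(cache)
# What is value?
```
Trace:
  cache={'b': 18, 'c': 54, 'z': 87}
  cache={'b': 18, 'c': 54, 'z': 87}, value=3

Final answer: 3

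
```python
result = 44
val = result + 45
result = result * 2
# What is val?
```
Trace:
  result=44
  result=44, val=89
  result=88, val=89

Final answer: 89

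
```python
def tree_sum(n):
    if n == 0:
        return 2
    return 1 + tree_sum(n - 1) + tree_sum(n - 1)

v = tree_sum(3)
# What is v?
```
Call trace (a repeated sub-call is expanded the first time; later identical calls just restate its return value):
tree_sum(n=3)
  tree_sum(n=2)
    tree_sum(n=1)
      tree_sum(n=0)
      -> return 2
      tree_sum(n=0)
      -> return 2
    -> return 5
    tree_sum(n=1) -> return 5  (same call as traced above)
  -> return 11
  tree_sum(n=2) -> return 11  (same call as traced above)
-> return 23

Final answer: 23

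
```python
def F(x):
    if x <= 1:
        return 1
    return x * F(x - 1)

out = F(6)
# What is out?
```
Call trace:
F(x=6)
  F(x=5)
    F(x=4)
      F(x=3)
        F(x=2)
          F(x=1)
          -> return 1
        -> return 2
      -> return 6
    -> return 24
  -> return 120
-> return 720

Final answer: 720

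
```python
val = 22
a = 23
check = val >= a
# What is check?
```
Trace:
  val=22
  val=22, a=23
  val=22, a=23, check=False

Final answer: False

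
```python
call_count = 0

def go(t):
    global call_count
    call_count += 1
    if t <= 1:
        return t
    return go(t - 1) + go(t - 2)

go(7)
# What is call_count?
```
Call trace (a repeated sub-call is expanded the first time; later identical calls just restate its return value):
go(t=7)
  go(t=6)
    go(t=5)
      go(t=4)
        go(t=3)
          go(t=2)
            go(t=1)
            -> return 1
            go(t=0)
            -> return 0
          -> return 1
          go(t=1)
          -> return 1
        -> return 2
        go(t=2) -> return 1  (same call as traced above)
      -> return 3
      go(t=3) -> return 2  (same call as traced above)
    -> return 5
    go(t=4) -> return 3  (same call as traced above)
  -> return 8
  go(t=5) -> return 5  (same call as traced above)
-> return 13

call_count is incremented once per call, so count the calls in each subtree. Let C(t) = number of calls made by go(t).
C(0) = C(1) = 1 (base case, no recursion); C(t) = 1 + C(t - 1) + C(t - 2) otherwise.
C(2) = 1 + C(1) + C(0) = 1 + 1 + 1 = 3
C(3) = 1 + C(2) + C(1) = 1 + 3 + 1 = 5
C(4) = 1 + C(3) + C(2) = 1 + 5 + 3 = 9
C(5) = 1 + C(4) + C(3) = 1 + 9 + 5 = 15
C(6) = 1 + C(5) + C(4) = 1 + 15 + 9 = 25
C(7) = 1 + C(6) + C(5) = 1 + 25 + 15 = 41
call_count = C(7) = 41

Final answer: 41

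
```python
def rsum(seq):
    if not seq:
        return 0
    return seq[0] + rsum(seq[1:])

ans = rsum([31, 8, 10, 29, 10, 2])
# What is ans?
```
Call trace:
rsum(seq=[31, 8, 10, 29, 10, 2])
  rsum(seq=[8, 10, 29, 10, 2])
    rsum(seq=[10, 29, 10, 2])
      rsum(seq=[29, 10, 2])
        rsum(seq=[10, 2])
          rsum(seq=[2])
            rsum(seq=[])
            -> return 0
          -> return 2
        -> return 12
      -> return 41
    -> return 51
  -> return 59
-> return 90

Final answer: 90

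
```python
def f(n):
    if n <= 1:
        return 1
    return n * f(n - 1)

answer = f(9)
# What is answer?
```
Call trace:
f(n=9)
  f(n=8)
    f(n=7)
      f(n=6)
        f(n=5)
          f(n=4)
            f(n=3)
              f(n=2)
                f(n=1)
                -> return 1
              -> return 2
            -> return 6
          -> return 24
        -> return 120
      -> return 720
    -> return 5040
  -> return 40320
-> return 362880

Final answer: 362880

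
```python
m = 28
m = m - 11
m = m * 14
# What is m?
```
Trace:
  m=28
  m=17
  m=238

Final answer: 238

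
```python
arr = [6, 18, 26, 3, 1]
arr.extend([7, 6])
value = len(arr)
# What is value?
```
Trace:
  arr=[6, 18, 26, 3, 1]
  arr=[6, 18, 26, 3, 1, 7, 6]
  arr=[6, 18, 26, 3, 1, 7, 6], value=7

Final answer: 7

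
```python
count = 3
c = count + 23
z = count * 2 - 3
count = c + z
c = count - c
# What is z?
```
Trace:
  count=3
  count=3, c=26
  count=3, c=26, z=3
  count=29, c=26, z=3
  count=29, c=3, z=3

Final answer: 3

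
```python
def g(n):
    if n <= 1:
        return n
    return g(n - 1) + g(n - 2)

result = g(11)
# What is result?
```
Call trace (a repeated sub-call is expanded the first time; later identical calls just restate its return value):
g(n=11)
  g(n=10)
    g(n=9)
      g(n=8)
        g(n=7)
          g(n=6)
            g(n=5)
              g(n=4)
                g(n=3)
                  g(n=2)
                    g(n=1)
                    -> return 1
                    g(n=0)
                    -> return 0
                  -> return 1
                  g(n=1)
                  -> return 1
                -> return 2
                g(n=2) -> return 1  (same call as traced above)
              -> return 3
              g(n=3) -> return 2  (same call as traced above)
            -> return 5
            g(n=4) -> return 3  (same call as traced above)
          -> return 8
          g(n=5) -> return 5  (same call as traced above)
        -> return 13
        g(n=6) -> return 8  (same call as traced above)
      -> return 21
      g(n=7) -> return 13  (same call as traced above)
    -> return 34
    g(n=8) -> return 21  (same call as traced above)
  -> return 55
  g(n=9) -> return 34  (same call as traced above)
-> return 89

Final answer: 89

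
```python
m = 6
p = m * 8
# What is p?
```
Trace:
  m=6
  m=6, p=48

Final answer: 48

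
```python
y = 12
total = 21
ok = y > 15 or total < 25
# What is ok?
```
Trace:
  y=12
  y=12, total=21
  y=12, total=21, ok=True

Final answer: True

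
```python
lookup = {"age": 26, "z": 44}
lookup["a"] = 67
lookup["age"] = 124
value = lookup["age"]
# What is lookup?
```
Trace:
  lookup={'age': 26, 'z': 44}
  lookup={'age': 26, 'z': 44, 'a': 67}
  lookup={'age': 124, 'z': 44, 'a': 67}
  lookup={'age': 124, 'z': 44, 'a': 67}, value=124

Final answer: {'age': 124, 'z': 44, 'a': 67}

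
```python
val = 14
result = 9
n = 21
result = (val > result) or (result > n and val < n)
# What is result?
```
Trace:
  val=14
  val=14, result=9
  val=14, result=9, n=21
  val=14, result=True, n=21

Final answer: True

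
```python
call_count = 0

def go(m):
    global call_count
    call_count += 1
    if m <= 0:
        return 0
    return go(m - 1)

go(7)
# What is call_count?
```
Call trace:
go(m=7)
  go(m=6)
    go(m=5)
      go(m=4)
        go(m=3)
          go(m=2)
            go(m=1)
              go(m=0)
              -> return 0
            -> return 0
          -> return 0
        -> return 0
      -> return 0
    -> return 0
  -> return 0
-> return 0

call_count is incremented once per call. go is entered once for each m = 7, 6, 5, 4, 3, 2, 1, 0 (the m <= 0 call returns without recursing), i.e. 7 + 1 calls.
call_count = 8

Final answer: 8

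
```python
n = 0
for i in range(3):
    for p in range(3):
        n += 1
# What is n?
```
Trace:
  n=0
  n=1, i=0, p=0
  n=2, i=0, p=1
  n=3, i=0, p=2
  n=4, i=1, p=0
  n=5, i=1, p=1
  n=6, i=1, p=2
  n=7, i=2, p=0
  n=8, i=2, p=1
  n=9, i=2, p=2

Final answer: 9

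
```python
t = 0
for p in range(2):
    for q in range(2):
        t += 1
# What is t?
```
Trace:
  t=0
  t=1, p=0, q=0
  t=2, p=0, q=1
  t=3, p=1, q=0
  t=4, p=1, q=1

Final answer: 4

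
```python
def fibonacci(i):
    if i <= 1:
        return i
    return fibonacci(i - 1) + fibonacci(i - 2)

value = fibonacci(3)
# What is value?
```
Call trace:
fibonacci(i=3)
  fibonacci(i=2)
    fibonacci(i=1)
    -> return 1
    fibonacci(i=0)
    -> return 0
  -> return 1
  fibonacci(i=1)
  -> return 1
-> return 2

Final answer: 2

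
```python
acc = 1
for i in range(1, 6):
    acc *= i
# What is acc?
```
Trace:
  acc=1
  acc=1, i=1
  acc=2, i=2
  acc=6, i=3
  acc=24, i=4
  acc=120, i=5

Final answer: 120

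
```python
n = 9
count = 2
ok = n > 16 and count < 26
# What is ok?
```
Trace:
  n=9
  n=9, count=2
  n=9, count=2, ok=False

Final answer: False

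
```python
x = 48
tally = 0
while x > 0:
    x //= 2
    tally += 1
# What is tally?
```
Trace:
  x=48
  x=48, tally=0
  x=24, tally=1
  x=12, tally=2
  x=6, tally=3
  x=3, tally=4
  x=1, tally=5
  x=0, tally=6

Final answer: 6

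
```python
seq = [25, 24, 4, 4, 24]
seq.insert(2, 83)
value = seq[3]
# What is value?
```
Trace:
  seq=[25, 24, 4, 4, 24]
  seq=[25, 24, 83, 4, 4, 24]
  seq=[25, 24, 83, 4, 4, 24], value=4

Final answer: 4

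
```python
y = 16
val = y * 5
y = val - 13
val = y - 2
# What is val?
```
Trace:
  y=16
  y=16, val=80
  y=67, val=80
  y=67, val=65

Final answer: 65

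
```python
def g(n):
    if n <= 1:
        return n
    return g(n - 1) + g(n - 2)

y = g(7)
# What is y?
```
Call trace (a repeated sub-call is expanded the first time; later identical calls just restate its return value):
g(n=7)
  g(n=6)
    g(n=5)
      g(n=4)
        g(n=3)
          g(n=2)
            g(n=1)
            -> return 1
            g(n=0)
            -> return 0
          -> return 1
          g(n=1)
          -> return 1
        -> return 2
        g(n=2) -> return 1  (same call as traced above)
      -> return 3
      g(n=3) -> return 2  (same call as traced above)
    -> return 5
    g(n=4) -> return 3  (same call as traced above)
  -> return 8
  g(n=5) -> return 5  (same call as traced above)
-> return 13

Final answer: 13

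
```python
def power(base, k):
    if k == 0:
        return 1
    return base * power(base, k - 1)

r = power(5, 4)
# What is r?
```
Call trace:
power(base=5, k=4)
  power(base=5, k=3)
    power(base=5, k=2)
      power(base=5, k=1)
        power(base=5, k=0)
        -> return 1
      -> return 5
    -> return 25
  -> return 125
-> return 625

Final answer: 625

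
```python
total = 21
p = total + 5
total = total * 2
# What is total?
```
Trace:
  total=21
  total=21, p=26
  total=42, p=26

Final answer: 42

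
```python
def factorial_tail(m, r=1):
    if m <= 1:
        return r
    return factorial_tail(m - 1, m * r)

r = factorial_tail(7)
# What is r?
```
Call trace:
factorial_tail(m=7, r=1)
  factorial_tail(m=6, r=7)
    factorial_tail(m=5, r=42)
      factorial_tail(m=4, r=210)
        factorial_tail(m=3, r=840)
          factorial_tail(m=2, r=2520)
            factorial_tail(m=1, r=5040)
            -> return 5040
          -> return 5040
        -> return 5040
      -> return 5040
    -> return 5040
  -> return 5040
-> return 5040

Final answer: 5040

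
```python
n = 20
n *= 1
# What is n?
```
Trace:
  n=20
  n=20

Final answer: 20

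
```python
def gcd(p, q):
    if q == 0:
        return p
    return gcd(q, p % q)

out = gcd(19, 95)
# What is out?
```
Call trace:
gcd(p=19, q=95)
  gcd(p=95, q=19)
    gcd(p=19, q=0)
    -> return 19
  -> return 19
-> return 19

Final answer: 19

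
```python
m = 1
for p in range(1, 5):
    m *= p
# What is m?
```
Trace:
  m=1
  m=1, p=1
  m=2, p=2
  m=6, p=3
  m=24, p=4

Final answer: 24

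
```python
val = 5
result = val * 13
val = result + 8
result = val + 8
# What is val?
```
Trace:
  val=5
  val=5, result=65
  val=73, result=65
  val=73, result=81

Final answer: 73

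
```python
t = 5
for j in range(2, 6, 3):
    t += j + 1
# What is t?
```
Trace:
  t=5
  t=8, j=2
  t=14, j=5

Final answer: 14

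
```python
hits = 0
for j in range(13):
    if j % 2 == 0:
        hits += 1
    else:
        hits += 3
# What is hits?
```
Trace:
  hits=0
  hits=1, j=0
  hits=4, j=1
  hits=5, j=2
  hits=8, j=3
  hits=9, j=4
  hits=12, j=5
  hits=13, j=6
  hits=16, j=7
  hits=17, j=8
  hits=20, j=9
  hits=21, j=10
  hits=24, j=11
  hits=25, j=12

Final answer: 25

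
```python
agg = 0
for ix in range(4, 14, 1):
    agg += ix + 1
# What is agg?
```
Trace:
  agg=0
  agg=5, ix=4
  agg=11, ix=5
  agg=18, ix=6
  agg=26, ix=7
  agg=35, ix=8
  agg=45, ix=9
  agg=56, ix=10
  agg=68, ix=11
  agg=81, ix=12
  agg=95, ix=13

Final answer: 95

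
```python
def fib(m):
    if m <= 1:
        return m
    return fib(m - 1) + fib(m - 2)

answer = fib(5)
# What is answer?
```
Call trace (a repeated sub-call is expanded the first time; later identical calls just restate its return value):
fib(m=5)
  fib(m=4)
    fib(m=3)
      fib(m=2)
        fib(m=1)
        -> return 1
        fib(m=0)
        -> return 0
      -> return 1
      fib(m=1)
      -> return 1
    -> return 2
    fib(m=2) -> return 1  (same call as traced above)
  -> return 3
  fib(m=3) -> return 2  (same call as traced above)
-> return 5

Final answer: 5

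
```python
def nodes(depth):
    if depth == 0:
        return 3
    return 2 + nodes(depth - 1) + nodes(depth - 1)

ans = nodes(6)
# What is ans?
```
Call trace (a repeated sub-call is expanded the first time; later identical calls just restate its return value):
nodes(depth=6)
  nodes(depth=5)
    nodes(depth=4)
      nodes(depth=3)
        nodes(depth=2)
          nodes(depth=1)
            nodes(depth=0)
            -> return 3
            nodes(depth=0)
            -> return 3
          -> return 8
          nodes(depth=1) -> return 8  (same call as traced above)
        -> return 18
        nodes(depth=2) -> return 18  (same call as traced above)
      -> return 38
      nodes(depth=3) -> return 38  (same call as traced above)
    -> return 78
    nodes(depth=4) -> return 78  (same call as traced above)
  -> return 158
  nodes(depth=5) -> return 158  (same call as traced above)
-> return 318

Final answer: 318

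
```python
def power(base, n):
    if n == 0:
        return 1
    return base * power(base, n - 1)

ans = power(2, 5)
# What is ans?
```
Call trace:
power(base=2, n=5)
  power(base=2, n=4)
    power(base=2, n=3)
      power(base=2, n=2)
        power(base=2, n=1)
          power(base=2, n=0)
          -> return 1
        -> return 2
      -> return 4
    -> return 8
  -> return 16
-> return 32

Final answer: 32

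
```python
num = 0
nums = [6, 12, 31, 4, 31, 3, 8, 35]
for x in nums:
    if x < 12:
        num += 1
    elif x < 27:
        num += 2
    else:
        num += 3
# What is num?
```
Trace:
  num=0
  num=1, x=6
  num=3, x=12
  num=6, x=31
  num=7, x=4
  num=10, x=31
  num=11, x=3
  num=12, x=8
  num=15, x=35

Final answer: 15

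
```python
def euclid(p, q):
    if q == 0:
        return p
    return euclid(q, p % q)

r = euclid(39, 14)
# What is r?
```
Call trace:
euclid(p=39, q=14)
  euclid(p=14, q=11)
    euclid(p=11, q=3)
      euclid(p=3, q=2)
        euclid(p=2, q=1)
          euclid(p=1, q=0)
          -> return 1
        -> return 1
      -> return 1
    -> return 1
  -> return 1
-> return 1

Final answer: 1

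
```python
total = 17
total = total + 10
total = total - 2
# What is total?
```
Trace:
  total=17
  total=27
  total=25

Final answer: 25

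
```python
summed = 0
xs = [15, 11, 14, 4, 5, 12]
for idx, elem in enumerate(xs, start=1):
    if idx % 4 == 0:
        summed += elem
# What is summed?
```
Trace:
  summed=0
  summed=0, idx=1, elem=15
  summed=0, idx=2, elem=11
  summed=0, idx=3, elem=14
  summed=4, idx=4, elem=4
  summed=4, idx=5, elem=5
  summed=4, idx=6, elem=12

Final answer: 4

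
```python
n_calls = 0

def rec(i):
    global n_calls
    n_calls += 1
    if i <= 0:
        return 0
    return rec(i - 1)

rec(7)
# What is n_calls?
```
Call trace:
rec(i=7)
  rec(i=6)
    rec(i=5)
      rec(i=4)
        rec(i=3)
          rec(i=2)
            rec(i=1)
              rec(i=0)
              -> return 0
            -> return 0
          -> return 0
        -> return 0
      -> return 0
    -> return 0
  -> return 0
-> return 0

n_calls is incremented once per call. rec is entered once for each i = 7, 6, 5, 4, 3, 2, 1, 0 (the i <= 0 call returns without recursing), i.e. 7 + 1 calls.
n_calls = 8

Final answer: 8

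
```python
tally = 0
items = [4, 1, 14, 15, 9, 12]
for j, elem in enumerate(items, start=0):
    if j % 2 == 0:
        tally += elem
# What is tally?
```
Trace:
  tally=0
  tally=4, j=0, elem=4
  tally=4, j=1, elem=1
  tally=18, j=2, elem=14
  tally=18, j=3, elem=15
  tally=27, j=4, elem=9
  tally=27, j=5, elem=12

Final answer: 27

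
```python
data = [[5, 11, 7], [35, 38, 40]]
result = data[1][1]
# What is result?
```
Trace:
  data=[[5, 11, 7], [35, 38, 40]]
  data=[[5, 11, 7], [35, 38, 40]], result=38

Final answer: 38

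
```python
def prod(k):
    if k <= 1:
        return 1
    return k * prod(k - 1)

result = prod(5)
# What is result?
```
Call trace:
prod(k=5)
  prod(k=4)
    prod(k=3)
      prod(k=2)
        prod(k=1)
        -> return 1
      -> return 2
    -> return 6
  -> return 24
-> return 120

Final answer: 120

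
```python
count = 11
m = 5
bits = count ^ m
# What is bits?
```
Trace:
  count=11
  count=11, m=5
  count=11, m=5, bits=14

Final answer: 14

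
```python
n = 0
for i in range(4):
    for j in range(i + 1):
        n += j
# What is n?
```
Trace:
  n=0
  n=0, i=0, j=0
  n=0, i=1, j=0
  n=1, i=1, j=1
  n=1, i=2, j=0
  n=2, i=2, j=1
  n=4, i=2, j=2
  n=4, i=3, j=0
  n=5, i=3, j=1
  n=7, i=3, j=2
  n=10, i=3, j=3

Final answer: 10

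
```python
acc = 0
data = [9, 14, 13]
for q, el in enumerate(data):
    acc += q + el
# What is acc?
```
Trace:
  acc=0
  acc=9, q=0, el=9
  acc=24, q=1, el=14
  acc=39, q=2, el=13

Final answer: 39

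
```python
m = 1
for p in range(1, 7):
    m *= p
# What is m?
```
Trace:
  m=1
  m=1, p=1
  m=2, p=2
  m=6, p=3
  m=24, p=4
  m=120, p=5
  m=720, p=6

Final answer: 720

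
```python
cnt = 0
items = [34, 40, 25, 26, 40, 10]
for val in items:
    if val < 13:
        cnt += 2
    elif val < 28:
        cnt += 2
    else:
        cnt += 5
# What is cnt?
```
Trace:
  cnt=0
  cnt=5, val=34
  cnt=10, val=40
  cnt=12, val=25
  cnt=14, val=26
  cnt=19, val=40
  cnt=21, val=10

Final answer: 21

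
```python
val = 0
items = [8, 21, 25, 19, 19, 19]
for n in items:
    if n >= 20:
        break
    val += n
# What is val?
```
Trace:
  val=0
  val=8, n=8
  val=8, n=21

Final answer: 8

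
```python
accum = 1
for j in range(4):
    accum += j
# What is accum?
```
Trace:
  accum=1
  accum=1, j=0
  accum=2, j=1
  accum=4, j=2
  accum=7, j=3

Final answer: 7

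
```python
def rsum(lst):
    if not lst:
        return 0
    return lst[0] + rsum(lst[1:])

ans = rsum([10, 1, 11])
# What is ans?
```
Call trace:
rsum(lst=[10, 1, 11])
  rsum(lst=[1, 11])
    rsum(lst=[11])
      rsum(lst=[])
      -> return 0
    -> return 11
  -> return 12
-> return 22

Final answer: 22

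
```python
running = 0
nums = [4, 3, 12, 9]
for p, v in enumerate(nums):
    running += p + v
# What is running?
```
Trace:
  running=0
  running=4, p=0, v=4
  running=8, p=1, v=3
  running=22, p=2, v=12
  running=34, p=3, v=9

Final answer: 34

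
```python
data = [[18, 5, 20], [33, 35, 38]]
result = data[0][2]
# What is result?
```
Trace:
  data=[[18, 5, 20], [33, 35, 38]]
  data=[[18, 5, 20], [33, 35, 38]], result=20

Final answer: 20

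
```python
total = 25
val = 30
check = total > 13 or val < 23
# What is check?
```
Trace:
  total=25
  total=25, val=30
  total=25, val=30, check=True

Final answer: True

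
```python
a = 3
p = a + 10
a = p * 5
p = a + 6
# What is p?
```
Trace:
  a=3
  a=3, p=13
  a=65, p=13
  a=65, p=71

Final answer: 71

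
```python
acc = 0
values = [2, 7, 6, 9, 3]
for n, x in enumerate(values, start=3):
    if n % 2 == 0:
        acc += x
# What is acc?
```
Trace:
  acc=0
  acc=0, n=3, x=2
  acc=7, n=4, x=7
  acc=7, n=5, x=6
  acc=16, n=6, x=9
  acc=16, n=7, x=3

Final answer: 16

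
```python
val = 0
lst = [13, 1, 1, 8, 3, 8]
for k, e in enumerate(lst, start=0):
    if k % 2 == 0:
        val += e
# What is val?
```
Trace:
  val=0
  val=13, k=0, e=13
  val=13, k=1, e=1
  val=14, k=2, e=1
  val=14, k=3, e=8
  val=17, k=4, e=3
  val=17, k=5, e=8

Final answer: 17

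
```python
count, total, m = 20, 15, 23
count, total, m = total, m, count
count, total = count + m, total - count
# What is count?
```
Trace:
  count=20, total=15, m=23
  count=15, total=23, m=20
  count=35, total=8, m=20

Final answer: 35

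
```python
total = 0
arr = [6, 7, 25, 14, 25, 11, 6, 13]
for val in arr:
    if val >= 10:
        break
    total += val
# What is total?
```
Trace:
  total=0
  total=6, val=6
  total=13, val=7
  total=13, val=25

Final answer: 13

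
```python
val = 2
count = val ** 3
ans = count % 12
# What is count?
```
Trace:
  val=2
  val=2, count=8
  val=2, count=8, ans=8

Final answer: 8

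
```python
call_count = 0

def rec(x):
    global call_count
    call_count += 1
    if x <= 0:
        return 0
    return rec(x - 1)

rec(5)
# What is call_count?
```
Call trace:
rec(x=5)
  rec(x=4)
    rec(x=3)
      rec(x=2)
        rec(x=1)
          rec(x=0)
          -> return 0
        -> return 0
      -> return 0
    -> return 0
  -> return 0
-> return 0

call_count is incremented once per call. rec is entered once for each x = 5, 4, 3, 2, 1, 0 (the x <= 0 call returns without recursing), i.e. 5 + 1 calls.
call_count = 6

Final answer: 6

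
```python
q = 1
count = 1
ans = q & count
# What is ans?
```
Trace:
  q=1
  q=1, count=1
  q=1, count=1, ans=1

Final answer: 1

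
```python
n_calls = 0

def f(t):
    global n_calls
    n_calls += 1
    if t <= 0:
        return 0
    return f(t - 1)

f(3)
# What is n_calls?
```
Call trace:
f(t=3)
  f(t=2)
    f(t=1)
      f(t=0)
      -> return 0
    -> return 0
  -> return 0
-> return 0

n_calls is incremented once per call. f is entered once for each t = 3, 2, 1, 0 (the t <= 0 call returns without recursing), i.e. 3 + 1 calls.
n_calls = 4

Final answer: 4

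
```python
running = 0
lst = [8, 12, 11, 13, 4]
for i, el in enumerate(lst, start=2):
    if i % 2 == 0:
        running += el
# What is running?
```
Trace:
  running=0
  running=8, i=2, el=8
  running=8, i=3, el=12
  running=19, i=4, el=11
  running=19, i=5, el=13
  running=23, i=6, el=4

Final answer: 23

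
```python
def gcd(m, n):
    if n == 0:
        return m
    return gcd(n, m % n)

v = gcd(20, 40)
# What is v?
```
Call trace:
gcd(m=20, n=40)
  gcd(m=40, n=20)
    gcd(m=20, n=0)
    -> return 20
  -> return 20
-> return 20

Final answer: 20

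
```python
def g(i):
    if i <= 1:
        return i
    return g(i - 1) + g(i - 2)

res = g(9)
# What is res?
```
Call trace (a repeated sub-call is expanded the first time; later identical calls just restate its return value):
g(i=9)
  g(i=8)
    g(i=7)
      g(i=6)
        g(i=5)
          g(i=4)
            g(i=3)
              g(i=2)
                g(i=1)
                -> return 1
                g(i=0)
                -> return 0
              -> return 1
              g(i=1)
              -> return 1
            -> return 2
            g(i=2) -> return 1  (same call as traced above)
          -> return 3
          g(i=3) -> return 2  (same call as traced above)
        -> return 5
        g(i=4) -> return 3  (same call as traced above)
      -> return 8
      g(i=5) -> return 5  (same call as traced above)
    -> return 13
    g(i=6) -> return 8  (same call as traced above)
  -> return 21
  g(i=7) -> return 13  (same call as traced above)
-> return 34

Final answer: 34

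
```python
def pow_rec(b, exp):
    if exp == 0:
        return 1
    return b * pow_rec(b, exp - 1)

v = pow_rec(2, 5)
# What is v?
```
Call trace:
pow_rec(b=2, exp=5)
  pow_rec(b=2, exp=4)
    pow_rec(b=2, exp=3)
      pow_rec(b=2, exp=2)
        pow_rec(b=2, exp=1)
          pow_rec(b=2, exp=0)
          -> return 1
        -> return 2
      -> return 4
    -> return 8
  -> return 16
-> return 32

Final answer: 32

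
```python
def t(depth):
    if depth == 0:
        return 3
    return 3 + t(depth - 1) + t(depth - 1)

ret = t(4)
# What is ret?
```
Call trace (a repeated sub-call is expanded the first time; later identical calls just restate its return value):
t(depth=4)
  t(depth=3)
    t(depth=2)
      t(depth=1)
        t(depth=0)
        -> return 3
        t(depth=0)
        -> return 3
      -> return 9
      t(depth=1) -> return 9  (same call as traced above)
    -> return 21
    t(depth=2) -> return 21  (same call as traced above)
  -> return 45
  t(depth=3) -> return 45  (same call as traced above)
-> return 93

Final answer: 93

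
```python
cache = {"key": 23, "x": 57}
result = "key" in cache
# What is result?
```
Trace:
  cache={'key': 23, 'x': 57}
  cache={'key': 23, 'x': 57}, result=True

Final answer: True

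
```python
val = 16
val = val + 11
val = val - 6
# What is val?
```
Trace:
  val=16
  val=27
  val=21

Final answer: 21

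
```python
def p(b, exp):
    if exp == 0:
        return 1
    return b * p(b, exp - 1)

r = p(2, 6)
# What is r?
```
Call trace:
p(b=2, exp=6)
  p(b=2, exp=5)
    p(b=2, exp=4)
      p(b=2, exp=3)
        p(b=2, exp=2)
          p(b=2, exp=1)
            p(b=2, exp=0)
            -> return 1
          -> return 2
        -> return 4
      -> return 8
    -> return 16
  -> return 32
-> return 64

Final answer: 64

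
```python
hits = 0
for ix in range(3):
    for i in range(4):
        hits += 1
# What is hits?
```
Trace:
  hits=0
  hits=1, ix=0, i=0
  hits=2, ix=0, i=1
  hits=3, ix=0, i=2
  hits=4, ix=0, i=3
  hits=5, ix=1, i=0
  hits=6, ix=1, i=1
  hits=7, ix=1, i=2
  hits=8, ix=1, i=3
  hits=9, ix=2, i=0
  hits=10, ix=2, i=1
  hits=11, ix=2, i=2
  hits=12, ix=2, i=3

Final answer: 12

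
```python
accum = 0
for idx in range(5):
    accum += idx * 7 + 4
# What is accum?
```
Trace:
  accum=0
  accum=4, idx=0
  accum=15, idx=1
  accum=33, idx=2
  accum=58, idx=3
  accum=90, idx=4

Final answer: 90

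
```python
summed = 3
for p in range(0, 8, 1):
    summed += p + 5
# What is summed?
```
Trace:
  summed=3
  summed=8, p=0
  summed=14, p=1
  summed=21, p=2
  summed=29, p=3
  summed=38, p=4
  summed=48, p=5
  summed=59, p=6
  summed=71, p=7

Final answer: 71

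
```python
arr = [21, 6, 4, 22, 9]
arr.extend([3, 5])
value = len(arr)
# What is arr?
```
Trace:
  arr=[21, 6, 4, 22, 9]
  arr=[21, 6, 4, 22, 9, 3, 5]
  arr=[21, 6, 4, 22, 9, 3, 5], value=7

Final answer: [21, 6, 4, 22, 9, 3, 5]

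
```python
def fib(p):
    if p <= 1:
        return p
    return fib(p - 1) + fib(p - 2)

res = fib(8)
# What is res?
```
Call trace (a repeated sub-call is expanded the first time; later identical calls just restate its return value):
fib(p=8)
  fib(p=7)
    fib(p=6)
      fib(p=5)
        fib(p=4)
          fib(p=3)
            fib(p=2)
              fib(p=1)
              -> return 1
              fib(p=0)
              -> return 0
            -> return 1
            fib(p=1)
            -> return 1
          -> return 2
          fib(p=2) -> return 1  (same call as traced above)
        -> return 3
        fib(p=3) -> return 2  (same call as traced above)
      -> return 5
      fib(p=4) -> return 3  (same call as traced above)
    -> return 8
    fib(p=5) -> return 5  (same call as traced above)
  -> return 13
  fib(p=6) -> return 8  (same call as traced above)
-> return 21

Final answer: 21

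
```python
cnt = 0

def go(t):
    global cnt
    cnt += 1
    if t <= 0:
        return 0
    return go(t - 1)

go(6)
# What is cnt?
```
Call trace:
go(t=6)
  go(t=5)
    go(t=4)
      go(t=3)
        go(t=2)
          go(t=1)
            go(t=0)
            -> return 0
          -> return 0
        -> return 0
      -> return 0
    -> return 0
  -> return 0
-> return 0

cnt is incremented once per call. go is entered once for each t = 6, 5, 4, 3, 2, 1, 0 (the t <= 0 call returns without recursing), i.e. 6 + 1 calls.
cnt = 7

Final answer: 7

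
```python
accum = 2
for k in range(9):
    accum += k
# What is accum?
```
Trace:
  accum=2
  accum=2, k=0
  accum=3, k=1
  accum=5, k=2
  accum=8, k=3
  accum=12, k=4
  accum=17, k=5
  accum=23, k=6
  accum=30, k=7
  accum=38, k=8

Final answer: 38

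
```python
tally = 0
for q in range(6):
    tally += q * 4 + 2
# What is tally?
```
Trace:
  tally=0
  tally=2, q=0
  tally=8, q=1
  tally=18, q=2
  tally=32, q=3
  tally=50, q=4
  tally=72, q=5

Final answer: 72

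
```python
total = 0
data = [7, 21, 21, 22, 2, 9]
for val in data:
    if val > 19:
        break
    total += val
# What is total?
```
Trace:
  total=0
  total=7, val=7
  total=7, val=21

Final answer: 7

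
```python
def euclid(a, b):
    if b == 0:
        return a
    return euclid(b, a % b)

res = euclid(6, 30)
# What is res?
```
Call trace:
euclid(a=6, b=30)
  euclid(a=30, b=6)
    euclid(a=6, b=0)
    -> return 6
  -> return 6
-> return 6

Final answer: 6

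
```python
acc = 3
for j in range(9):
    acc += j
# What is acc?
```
Trace:
  acc=3
  acc=3, j=0
  acc=4, j=1
  acc=6, j=2
  acc=9, j=3
  acc=13, j=4
  acc=18, j=5
  acc=24, j=6
  acc=31, j=7
  acc=39, j=8

Final answer: 39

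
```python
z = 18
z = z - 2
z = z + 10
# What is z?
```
Trace:
  z=18
  z=16
  z=26

Final answer: 26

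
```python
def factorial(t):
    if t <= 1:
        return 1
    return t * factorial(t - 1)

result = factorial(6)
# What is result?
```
Call trace:
factorial(t=6)
  factorial(t=5)
    factorial(t=4)
      factorial(t=3)
        factorial(t=2)
          factorial(t=1)
          -> return 1
        -> return 2
      -> return 6
    -> return 24
  -> return 120
-> return 720

Final answer: 720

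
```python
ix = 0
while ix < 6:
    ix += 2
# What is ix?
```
Trace:
  ix=0
  ix=2
  ix=4
  ix=6

Final answer: 6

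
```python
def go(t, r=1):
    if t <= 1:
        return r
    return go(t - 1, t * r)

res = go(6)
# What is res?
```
Call trace:
go(t=6, r=1)
  go(t=5, r=6)
    go(t=4, r=30)
      go(t=3, r=120)
        go(t=2, r=360)
          go(t=1, r=720)
          -> return 720
        -> return 720
      -> return 720
    -> return 720
  -> return 720
-> return 720

Final answer: 720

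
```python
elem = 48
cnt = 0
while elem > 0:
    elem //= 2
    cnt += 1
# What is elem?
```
Trace:
  elem=48
  elem=48, cnt=0
  elem=24, cnt=1
  elem=12, cnt=2
  elem=6, cnt=3
  elem=3, cnt=4
  elem=1, cnt=5
  elem=0, cnt=6

Final answer: 0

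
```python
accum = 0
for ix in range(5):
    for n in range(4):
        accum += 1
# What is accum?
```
Trace:
  accum=0
  accum=1, ix=0, n=0
  accum=2, ix=0, n=1
  accum=3, ix=0, n=2
  accum=4, ix=0, n=3
  accum=5, ix=1, n=0
  accum=6, ix=1, n=1
  accum=7, ix=1, n=2
  accum=8, ix=1, n=3
  accum=9, ix=2, n=0
  accum=10, ix=2, n=1
  accum=11, ix=2, n=2
  accum=12, ix=2, n=3
  accum=13, ix=3, n=0
  accum=14, ix=3, n=1
  accum=15, ix=3, n=2
  accum=16, ix=3, n=3
  accum=17, ix=4, n=0
  accum=18, ix=4, n=1
  accum=19, ix=4, n=2
  accum=20, ix=4, n=3

Final answer: 20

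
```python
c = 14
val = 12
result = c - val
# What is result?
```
Trace:
  c=14
  c=14, val=12
  c=14, val=12, result=2

Final answer: 2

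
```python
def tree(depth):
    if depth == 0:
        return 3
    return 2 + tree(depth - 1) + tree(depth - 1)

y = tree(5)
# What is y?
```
Call trace (a repeated sub-call is expanded the first time; later identical calls just restate its return value):
tree(depth=5)
  tree(depth=4)
    tree(depth=3)
      tree(depth=2)
        tree(depth=1)
          tree(depth=0)
          -> return 3
          tree(depth=0)
          -> return 3
        -> return 8
        tree(depth=1) -> return 8  (same call as traced above)
      -> return 18
      tree(depth=2) -> return 18  (same call as traced above)
    -> return 38
    tree(depth=3) -> return 38  (same call as traced above)
  -> return 78
  tree(depth=4) -> return 78  (same call as traced above)
-> return 158

Final answer: 158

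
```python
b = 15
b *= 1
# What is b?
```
Trace:
  b=15
  b=15

Final answer: 15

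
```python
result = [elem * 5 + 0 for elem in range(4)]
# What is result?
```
Trace:
  elem=0
  elem=1
  elem=2
  elem=3
  result=[0, 5, 10, 15]

Final answer: [0, 5, 10, 15]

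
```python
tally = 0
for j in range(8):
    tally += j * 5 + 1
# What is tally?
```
Trace:
  tally=0
  tally=1, j=0
  tally=7, j=1
  tally=18, j=2
  tally=34, j=3
  tally=55, j=4
  tally=81, j=5
  tally=112, j=6
  tally=148, j=7

Final answer: 148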